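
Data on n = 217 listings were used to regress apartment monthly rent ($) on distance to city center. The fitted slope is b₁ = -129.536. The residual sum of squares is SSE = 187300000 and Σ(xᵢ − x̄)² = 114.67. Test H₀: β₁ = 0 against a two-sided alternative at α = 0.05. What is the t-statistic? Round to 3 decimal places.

MSE = SSE/(n − 2) = 187300000/215 = 871163.
SE(b₁) = √(MSE/Sₓₓ) = √(871163/114.67) = 87.1615.
t = -129.536 / 87.1615 = -1.486.
df = n − 2 = 215.
Two-sided p ≈ 0.1387, which is ≥ 0.05, so fail to reject H₀.
The data do not give significant evidence of an association between distance to city center and apartment monthly rent.

t = -1.486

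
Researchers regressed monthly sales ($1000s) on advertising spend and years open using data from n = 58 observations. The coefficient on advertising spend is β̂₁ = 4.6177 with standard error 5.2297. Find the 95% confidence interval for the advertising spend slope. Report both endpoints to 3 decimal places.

(-5.863, 15.098)

df = n − k − 1 = 58 − 2 − 1 = 55.
t* = t_{0.025, 55} = 2.004045.
Margin = t* × SE = 2.004045 × 5.2297 = 10.48055.
CI: 4.6177 ± 10.48055 → (-5.863, 15.098).
With 95% confidence, each one-unit increase in advertising spend is associated with a change of between -5.863 and 15.098 $1000s in monthly sales, holding the other predictors fixed.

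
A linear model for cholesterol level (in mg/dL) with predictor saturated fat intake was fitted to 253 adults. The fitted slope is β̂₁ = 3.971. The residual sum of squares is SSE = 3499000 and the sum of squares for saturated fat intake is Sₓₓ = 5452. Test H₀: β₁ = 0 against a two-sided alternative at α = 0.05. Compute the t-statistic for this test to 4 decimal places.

t = 2.4834

MSE = SSE/(n − 2) = 3499000/251 = 13940.2.
SE(β̂₁) = √(MSE/Sₓₓ) = √(13940.2/5452) = 1.59903.
t = 3.971 / 1.59903 = 2.4834.
df = n − 2 = 251.
Two-sided p ≈ 0.0137, which is < 0.05, so reject H₀.
There is evidence that saturated fat intake is associated with cholesterol level.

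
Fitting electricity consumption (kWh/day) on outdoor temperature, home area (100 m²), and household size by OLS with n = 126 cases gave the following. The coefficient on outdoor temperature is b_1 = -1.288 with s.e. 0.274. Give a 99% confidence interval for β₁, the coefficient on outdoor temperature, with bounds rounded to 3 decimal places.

(-2.005, -0.571)

df = n − k − 1 = 126 − 3 − 1 = 122.
t* = t_{0.005, 122} = 2.616729.
Margin = t* × SE = 2.616729 × 0.274 = 0.71698.
CI: -1.288 ± 0.71698 → (-2.005, -0.571).
With 99% confidence, each one-unit increase in outdoor temperature is associated with a change of between -2.005 and -0.571 kWh/day in electricity consumption, holding the other predictors fixed.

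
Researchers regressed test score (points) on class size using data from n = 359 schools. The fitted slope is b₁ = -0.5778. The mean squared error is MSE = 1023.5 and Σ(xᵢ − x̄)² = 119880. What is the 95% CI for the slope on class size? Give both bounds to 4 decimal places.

(-0.7595, -0.3961)

SE(b₁) = √(MSE/Sₓₓ) = √(1023.5/119880) = 0.0923997.
df = n − 2 = 357.
t* = t_{0.025, 357} = 1.966631.
Margin = t* × SE = 1.966631 × 0.0923997 = 0.181716.
CI: -0.5778 ± 0.181716 → (-0.7595, -0.3961).
With 95% confidence, each one-unit increase in class size is associated with a change of between -0.7595 and -0.3961 points in test score.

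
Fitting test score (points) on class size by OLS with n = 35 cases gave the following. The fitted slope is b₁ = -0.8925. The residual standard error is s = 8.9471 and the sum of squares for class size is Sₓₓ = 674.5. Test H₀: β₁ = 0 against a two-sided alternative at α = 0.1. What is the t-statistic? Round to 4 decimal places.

SE(b₁) = s/√Sₓₓ = 8.9471/√674.5 = 0.344502.
t = -0.8925 / 0.344502 = -2.5907.
df = n − 2 = 33.
Two-sided p ≈ 0.0142, which is < 0.1, so reject H₀.
There is evidence that class size is associated with test score.

t = -2.5907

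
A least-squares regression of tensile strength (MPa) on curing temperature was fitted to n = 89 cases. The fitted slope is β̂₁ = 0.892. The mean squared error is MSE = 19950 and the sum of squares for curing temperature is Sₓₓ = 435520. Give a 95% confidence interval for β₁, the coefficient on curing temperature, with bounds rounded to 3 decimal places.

SE(β̂₁) = √(MSE/Sₓₓ) = √(19950/435520) = 0.214026.
df = n − 2 = 87.
t* = t_{0.025, 87} = 1.987608.
Margin = t* × SE = 1.987608 × 0.214026 = 0.42540.
CI: 0.892 ± 0.42540 → (0.467, 1.317).
With 95% confidence, each one-unit increase in curing temperature is associated with a change of between 0.467 and 1.317 MPa in tensile strength.

(0.467, 1.317)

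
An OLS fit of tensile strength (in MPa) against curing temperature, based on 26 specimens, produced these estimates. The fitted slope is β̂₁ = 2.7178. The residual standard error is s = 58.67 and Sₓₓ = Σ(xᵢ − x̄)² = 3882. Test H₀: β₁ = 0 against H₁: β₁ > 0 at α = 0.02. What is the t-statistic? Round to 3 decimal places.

t = 2.886

SE(β̂₁) = s/√Sₓₓ = 58.67/√3882 = 0.941647.
t = 2.7178 / 0.941647 = 2.886.
df = n − 2 = 24.
One-sided p ≈ 0.0041, which is < 0.02, so reject H₀.
There is evidence that the true slope on curing temperature is positive.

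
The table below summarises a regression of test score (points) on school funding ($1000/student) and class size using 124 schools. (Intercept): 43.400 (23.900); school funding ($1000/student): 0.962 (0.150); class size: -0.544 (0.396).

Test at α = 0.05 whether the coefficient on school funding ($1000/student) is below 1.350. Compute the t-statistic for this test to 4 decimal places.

t = -2.5867

Read off: b = 0.962, SE = 0.150 for school funding ($1000/student).
H₀: β₁ = 1.350 vs H₁: β₁ < 1.350.
t = (0.962 − 1.350) / 0.150 = -2.5867.
df = n − k − 1 = 124 − 2 − 1 = 121.
One-sided p ≈ 0.0054, which is < 0.05, so reject H₀.
There is evidence that the true slope on school funding ($1000/student) is below 1.350 points per unit, holding the other predictors fixed.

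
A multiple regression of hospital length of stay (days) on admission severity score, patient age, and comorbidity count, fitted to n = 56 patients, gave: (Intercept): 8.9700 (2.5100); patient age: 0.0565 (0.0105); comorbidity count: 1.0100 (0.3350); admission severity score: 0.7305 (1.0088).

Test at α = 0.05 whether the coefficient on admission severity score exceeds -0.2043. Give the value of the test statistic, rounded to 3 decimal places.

t = 0.927

Read off: b = 0.7305, SE = 1.0088 for admission severity score.
H₀: β₁ = -0.2043 vs H₁: β₁ > -0.2043.
t = (0.7305 − (-0.2043)) / 1.0088 = 0.927.
df = n − k − 1 = 56 − 3 − 1 = 52.
One-sided p ≈ 0.1792, which is ≥ 0.05, so fail to reject H₀.
The data do not give significant evidence that the true slope on admission severity score exceeds -0.2043 days per unit, holding the other predictors fixed.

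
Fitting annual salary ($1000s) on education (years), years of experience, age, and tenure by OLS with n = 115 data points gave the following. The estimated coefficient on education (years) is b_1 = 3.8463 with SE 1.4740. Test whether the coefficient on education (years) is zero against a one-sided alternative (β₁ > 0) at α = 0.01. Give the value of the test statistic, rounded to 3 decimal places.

t = 2.609

H₀: β₁ = 0 vs H₁: β₁ > 0.
t = (b_1 − β₁⁰)/SE = 3.8463 / 1.4740 = 2.609.
df = n − k − 1 = 115 − 4 − 1 = 110.
One-sided p ≈ 0.0052, which is < 0.01, so reject H₀.
There is evidence that the true slope on education (years) is positive, holding the other predictors fixed.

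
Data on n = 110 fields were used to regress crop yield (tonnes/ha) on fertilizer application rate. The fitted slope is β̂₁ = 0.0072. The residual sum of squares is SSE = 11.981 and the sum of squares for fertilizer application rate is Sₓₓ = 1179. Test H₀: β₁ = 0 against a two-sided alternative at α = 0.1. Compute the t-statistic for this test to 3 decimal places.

t = 0.742

MSE = SSE/(n − 2) = 11.981/108 = 0.110935.
SE(β̂₁) = √(MSE/Sₓₓ) = √(0.110935/1179) = 0.00970013.
t = 0.0072 / 0.00970013 = 0.742.
df = n − 2 = 108.
Two-sided p ≈ 0.4595, which is ≥ 0.1, so fail to reject H₀.
The data do not give significant evidence of an association between fertilizer application rate and crop yield.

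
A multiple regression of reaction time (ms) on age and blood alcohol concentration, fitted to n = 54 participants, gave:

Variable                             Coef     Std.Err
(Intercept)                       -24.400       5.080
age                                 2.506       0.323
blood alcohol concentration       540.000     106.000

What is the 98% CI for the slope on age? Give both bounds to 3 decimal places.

(1.730, 3.282)

Read off: b = 2.506, SE = 0.323 for age.
df = n − k − 1 = 54 − 2 − 1 = 51.
t* = t_{0.01, 51} = 2.401718.
Margin = t* × SE = 2.401718 × 0.323 = 0.77575.
CI: 2.506 ± 0.77575 → (1.730, 3.282).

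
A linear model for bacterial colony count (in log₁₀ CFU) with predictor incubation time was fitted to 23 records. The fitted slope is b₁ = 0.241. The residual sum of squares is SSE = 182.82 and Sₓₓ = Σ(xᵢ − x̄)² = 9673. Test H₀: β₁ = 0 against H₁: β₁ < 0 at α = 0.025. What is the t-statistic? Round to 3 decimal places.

MSE = SSE/(n − 2) = 182.82/21 = 8.70571.
SE(b₁) = √(MSE/Sₓₓ) = √(8.70571/9673) = 0.03.
t = 0.241 / 0.03 = 8.033.
df = n − 2 = 21.
One-sided p ≈ 1.0000, which is ≥ 0.025, so fail to reject H₀.
The data do not give significant evidence that the true slope on incubation time is negative.

t = 8.033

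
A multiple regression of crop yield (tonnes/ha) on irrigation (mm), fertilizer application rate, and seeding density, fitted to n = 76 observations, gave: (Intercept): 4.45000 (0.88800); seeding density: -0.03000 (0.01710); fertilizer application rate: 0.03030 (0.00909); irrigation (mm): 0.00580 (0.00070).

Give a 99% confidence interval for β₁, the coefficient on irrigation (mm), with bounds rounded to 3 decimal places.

(0.004, 0.008)

Read off: b = 0.00580, SE = 0.00070 for irrigation (mm).
df = n − k − 1 = 76 − 3 − 1 = 72.
t* = t_{0.005, 72} = 2.645852.
Margin = t* × SE = 2.645852 × 0.00070 = 0.00185.
CI: 0.00580 ± 0.00185 → (0.004, 0.008).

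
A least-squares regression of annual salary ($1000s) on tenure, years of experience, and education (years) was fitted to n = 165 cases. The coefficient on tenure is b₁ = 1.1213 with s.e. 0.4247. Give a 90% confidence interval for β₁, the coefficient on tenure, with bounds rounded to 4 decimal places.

(0.4187, 1.8239)

df = n − k − 1 = 165 − 3 − 1 = 161.
t* = t_{0.05, 161} = 1.654373.
Margin = t* × SE = 1.654373 × 0.4247 = 0.702612.
CI: 1.1213 ± 0.702612 → (0.4187, 1.8239).
With 90% confidence, each one-unit increase in tenure is associated with a change of between 0.4187 and 1.8239 $1000s in annual salary, holding the other predictors fixed.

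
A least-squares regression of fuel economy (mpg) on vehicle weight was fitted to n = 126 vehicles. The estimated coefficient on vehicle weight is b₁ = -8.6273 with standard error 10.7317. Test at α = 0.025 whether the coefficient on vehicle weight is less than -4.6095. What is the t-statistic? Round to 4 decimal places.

t = -0.3744

H₀: β₁ = -4.6095 vs H₁: β₁ < -4.6095.
t = (b₁ − β₁⁰)/SE = (-8.6273 − (-4.6095)) / 10.7317 = -0.3744.
df = n − 2 = 126 − 2 = 124.
One-sided p ≈ 0.3544, which is ≥ 0.025, so fail to reject H₀.
The data do not give significant evidence that the true slope on vehicle weight is below -4.6095 mpg per unit.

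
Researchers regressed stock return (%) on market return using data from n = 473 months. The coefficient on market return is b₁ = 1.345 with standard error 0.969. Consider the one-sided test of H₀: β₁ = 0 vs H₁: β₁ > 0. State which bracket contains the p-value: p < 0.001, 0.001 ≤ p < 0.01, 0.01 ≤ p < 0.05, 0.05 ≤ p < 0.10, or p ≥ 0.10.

0.05 ≤ p < 0.10

t = 1.345 / 0.969 = 1.388.
df = n − 2 = 473 − 2 = 471.
One-sided p = P(T_{471} > t) ≈ 0.0829.
So 0.05 ≤ p < 0.10.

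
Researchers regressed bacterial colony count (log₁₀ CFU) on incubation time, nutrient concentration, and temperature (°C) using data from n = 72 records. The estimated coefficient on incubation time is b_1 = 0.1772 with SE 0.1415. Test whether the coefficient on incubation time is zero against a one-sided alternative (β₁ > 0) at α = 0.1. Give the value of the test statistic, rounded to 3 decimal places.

H₀: β₁ = 0 vs H₁: β₁ > 0.
t = (b_1 − β₁⁰)/SE = 0.1772 / 0.1415 = 1.252.
df = n − k − 1 = 72 − 3 − 1 = 68.
One-sided p ≈ 0.1074, which is ≥ 0.1, so fail to reject H₀.
The data do not give significant evidence that the true slope on incubation time is positive, holding the other predictors fixed.

t = 1.252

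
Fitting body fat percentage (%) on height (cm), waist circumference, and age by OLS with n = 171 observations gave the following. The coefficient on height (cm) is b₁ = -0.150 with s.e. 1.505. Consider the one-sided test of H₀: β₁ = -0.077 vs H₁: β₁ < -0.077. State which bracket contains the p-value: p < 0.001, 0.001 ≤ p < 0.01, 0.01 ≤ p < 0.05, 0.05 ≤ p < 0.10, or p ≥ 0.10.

p ≥ 0.10

t = (-0.150 − (-0.077)) / 1.505 = -0.049.
df = n − k − 1 = 171 − 3 − 1 = 167.
One-sided p = P(T_{167} < t) ≈ 0.4807.
So p ≥ 0.10.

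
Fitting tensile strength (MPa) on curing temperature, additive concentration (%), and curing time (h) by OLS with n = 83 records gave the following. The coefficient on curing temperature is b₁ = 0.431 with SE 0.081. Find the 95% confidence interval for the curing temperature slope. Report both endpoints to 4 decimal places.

df = n − k − 1 = 83 − 3 − 1 = 79.
t* = t_{0.025, 79} = 1.99045.
Margin = t* × SE = 1.99045 × 0.081 = 0.161226.
CI: 0.431 ± 0.161226 → (0.2698, 0.5922).
With 95% confidence, each one-unit increase in curing temperature is associated with a change of between 0.2698 and 0.5922 MPa in tensile strength, holding the other predictors fixed.

(0.2698, 0.5922)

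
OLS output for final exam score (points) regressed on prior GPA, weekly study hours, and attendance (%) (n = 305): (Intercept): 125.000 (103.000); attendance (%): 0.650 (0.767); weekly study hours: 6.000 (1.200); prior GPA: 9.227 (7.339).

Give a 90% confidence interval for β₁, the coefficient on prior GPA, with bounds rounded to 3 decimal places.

(-2.882, 21.336)

Read off: b = 9.227, SE = 7.339 for prior GPA.
df = n − k − 1 = 305 − 3 − 1 = 301.
t* = t_{0.05, 301} = 1.649932.
Margin = t* × SE = 1.649932 × 7.339 = 12.10885.
CI: 9.227 ± 12.10885 → (-2.882, 21.336).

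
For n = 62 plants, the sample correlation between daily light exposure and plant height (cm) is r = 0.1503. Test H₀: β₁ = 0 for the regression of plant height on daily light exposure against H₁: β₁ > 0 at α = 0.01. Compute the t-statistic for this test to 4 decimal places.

t = r·√(n − 2)/√(1 − r²) = 0.1503·√60/√0.97741 = 1.1776.
df = n − 2 = 60.
One-sided p ≈ 0.1218, which is ≥ 0.01, so fail to reject H₀.
The data do not give significant evidence of a linear association between daily light exposure and plant height.

t = 1.1776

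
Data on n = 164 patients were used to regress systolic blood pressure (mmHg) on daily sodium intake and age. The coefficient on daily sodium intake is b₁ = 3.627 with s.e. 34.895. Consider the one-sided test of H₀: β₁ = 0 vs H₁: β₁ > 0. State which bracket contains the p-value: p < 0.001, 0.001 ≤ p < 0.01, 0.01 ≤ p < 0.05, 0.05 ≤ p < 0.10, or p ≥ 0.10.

t = 3.627 / 34.895 = 0.104.
df = n − k − 1 = 164 − 2 − 1 = 161.
One-sided p = P(T_{161} > t) ≈ 0.4587.
So p ≥ 0.10.

p ≥ 0.10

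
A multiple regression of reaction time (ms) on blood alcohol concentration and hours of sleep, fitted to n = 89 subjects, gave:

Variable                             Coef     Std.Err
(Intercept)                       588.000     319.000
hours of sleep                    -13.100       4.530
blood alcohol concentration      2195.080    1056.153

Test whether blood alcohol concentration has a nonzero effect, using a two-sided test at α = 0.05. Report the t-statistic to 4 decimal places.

t = 2.0784

Read off: b = 2195.080, SE = 1056.153 for blood alcohol concentration.
H₀: β₁ = 0 vs H₁: β₁ ≠ 0.
t = 2195.080 / 1056.153 = 2.0784.
df = n − k − 1 = 89 − 2 − 1 = 86.
Two-sided p ≈ 0.0407, which is < 0.05, so reject H₀.
There is evidence that blood alcohol concentration is associated with reaction time, holding the other predictors fixed.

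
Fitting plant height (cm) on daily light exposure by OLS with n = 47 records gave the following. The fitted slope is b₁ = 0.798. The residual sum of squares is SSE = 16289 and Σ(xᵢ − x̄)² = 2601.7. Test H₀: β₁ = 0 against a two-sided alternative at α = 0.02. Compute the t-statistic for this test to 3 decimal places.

MSE = SSE/(n − 2) = 16289/45 = 361.978.
SE(b₁) = √(MSE/Sₓₓ) = √(361.978/2601.7) = 0.373003.
t = 0.798 / 0.373003 = 2.139.
df = n − 2 = 45.
Two-sided p ≈ 0.0379, which is ≥ 0.02, so fail to reject H₀.
The data do not give significant evidence of an association between daily light exposure and plant height.

t = 2.139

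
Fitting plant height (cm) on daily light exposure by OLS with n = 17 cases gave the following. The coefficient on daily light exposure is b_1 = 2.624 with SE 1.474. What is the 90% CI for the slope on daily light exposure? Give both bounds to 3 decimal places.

(0.040, 5.208)

df = n − 2 = 17 − 2 = 15.
t* = t_{0.05, 15} = 1.75305.
Margin = t* × SE = 1.75305 × 1.474 = 2.58400.
CI: 2.624 ± 2.58400 → (0.040, 5.208).
With 90% confidence, each one-unit increase in daily light exposure is associated with a change of between 0.040 and 5.208 cm in plant height.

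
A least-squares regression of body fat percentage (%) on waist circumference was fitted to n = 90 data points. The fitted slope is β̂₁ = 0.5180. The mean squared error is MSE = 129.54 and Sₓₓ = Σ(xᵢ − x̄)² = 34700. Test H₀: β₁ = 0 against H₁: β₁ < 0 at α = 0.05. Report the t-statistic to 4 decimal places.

t = 8.4780

SE(β̂₁) = √(MSE/Sₓₓ) = √(129.54/34700) = 0.0610994.
t = 0.5180 / 0.0610994 = 8.4780.
df = n − 2 = 88.
One-sided p ≈ 1.0000, which is ≥ 0.05, so fail to reject H₀.
The data do not give significant evidence that the true slope on waist circumference is negative.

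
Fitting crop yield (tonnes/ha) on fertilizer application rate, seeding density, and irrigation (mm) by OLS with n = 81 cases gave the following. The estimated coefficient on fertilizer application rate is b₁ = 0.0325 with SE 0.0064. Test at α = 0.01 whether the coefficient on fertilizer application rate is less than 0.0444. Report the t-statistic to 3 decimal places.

H₀: β₁ = 0.0444 vs H₁: β₁ < 0.0444.
t = (b₁ − β₁⁰)/SE = (0.0325 − 0.0444) / 0.0064 = -1.859.
df = n − k − 1 = 81 − 3 − 1 = 77.
One-sided p ≈ 0.0334, which is ≥ 0.01, so fail to reject H₀.
The data do not give significant evidence that the true slope on fertilizer application rate is below 0.0444 tonnes/ha per unit, holding the other predictors fixed.

t = -1.859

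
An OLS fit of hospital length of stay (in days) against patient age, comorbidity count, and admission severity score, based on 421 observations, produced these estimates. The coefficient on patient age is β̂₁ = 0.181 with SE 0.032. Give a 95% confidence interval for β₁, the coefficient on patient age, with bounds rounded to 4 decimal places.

(0.1181, 0.2439)

df = n − k − 1 = 421 − 3 − 1 = 417.
t* = t_{0.025, 417} = 1.965669.
Margin = t* × SE = 1.965669 × 0.032 = 0.062901.
CI: 0.181 ± 0.062901 → (0.1181, 0.2439).
With 95% confidence, each one-unit increase in patient age is associated with a change of between 0.1181 and 0.2439 days in hospital length of stay, holding the other predictors fixed.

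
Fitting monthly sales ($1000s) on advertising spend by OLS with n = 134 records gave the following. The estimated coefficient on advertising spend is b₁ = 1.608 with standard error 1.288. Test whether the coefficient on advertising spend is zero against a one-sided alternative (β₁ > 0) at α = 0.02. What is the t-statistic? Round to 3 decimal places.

t = 1.248

H₀: β₁ = 0 vs H₁: β₁ > 0.
t = (b₁ − β₁⁰)/SE = 1.608 / 1.288 = 1.248.
df = n − 2 = 134 − 2 = 132.
One-sided p ≈ 0.1070, which is ≥ 0.02, so fail to reject H₀.
The data do not give significant evidence that the true slope on advertising spend is positive.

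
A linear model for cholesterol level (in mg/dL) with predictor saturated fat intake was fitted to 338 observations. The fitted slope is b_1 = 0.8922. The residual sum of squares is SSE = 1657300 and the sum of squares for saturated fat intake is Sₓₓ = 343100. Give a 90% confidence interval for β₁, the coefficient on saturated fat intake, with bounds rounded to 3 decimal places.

MSE = SSE/(n − 2) = 1657300/336 = 4932.44.
SE(b_1) = √(MSE/Sₓₓ) = √(4932.44/343100) = 0.1199.
df = n − 2 = 336.
t* = t_{0.05, 336} = 1.649401.
Margin = t* × SE = 1.649401 × 0.1199 = 0.19776.
CI: 0.8922 ± 0.19776 → (0.694, 1.090).
With 90% confidence, each one-unit increase in saturated fat intake is associated with a change of between 0.694 and 1.090 mg/dL in cholesterol level.

(0.694, 1.090)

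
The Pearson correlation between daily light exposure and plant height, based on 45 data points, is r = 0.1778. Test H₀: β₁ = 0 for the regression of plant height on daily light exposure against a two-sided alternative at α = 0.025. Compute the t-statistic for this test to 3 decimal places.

t = 1.185

t = r·√(n − 2)/√(1 − r²) = 0.1778·√43/√0.968387 = 1.185.
df = n − 2 = 43.
Two-sided p ≈ 0.2426, which is ≥ 0.025, so fail to reject H₀.
The data do not give significant evidence of a linear association between daily light exposure and plant height.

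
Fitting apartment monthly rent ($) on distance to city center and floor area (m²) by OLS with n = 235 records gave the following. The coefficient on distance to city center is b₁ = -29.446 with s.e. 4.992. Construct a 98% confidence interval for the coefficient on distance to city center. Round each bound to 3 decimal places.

df = n − k − 1 = 235 − 2 − 1 = 232.
t* = t_{0.01, 232} = 2.342528.
Margin = t* × SE = 2.342528 × 4.992 = 11.69390.
CI: -29.446 ± 11.69390 → (-41.140, -17.752).
With 98% confidence, each one-unit increase in distance to city center is associated with a change of between -41.140 and -17.752 $ in apartment monthly rent, holding the other predictors fixed.

(-41.140, -17.752)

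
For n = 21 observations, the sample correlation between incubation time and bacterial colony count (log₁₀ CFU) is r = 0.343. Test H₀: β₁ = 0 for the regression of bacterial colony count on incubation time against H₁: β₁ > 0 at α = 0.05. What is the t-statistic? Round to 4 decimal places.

t = r·√(n − 2)/√(1 − r²) = 0.343·√19/√0.882351 = 1.5917.
df = n − 2 = 19.
One-sided p ≈ 0.0640, which is ≥ 0.05, so fail to reject H₀.
The data do not give significant evidence of a linear association between incubation time and bacterial colony count.

t = 1.5917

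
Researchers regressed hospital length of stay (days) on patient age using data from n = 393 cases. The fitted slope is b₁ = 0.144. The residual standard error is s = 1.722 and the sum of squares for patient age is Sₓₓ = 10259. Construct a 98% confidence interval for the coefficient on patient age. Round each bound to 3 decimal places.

SE(b₁) = s/√Sₓₓ = 1.722/√10259 = 0.0170012.
df = n − 2 = 391.
t* = t_{0.01, 391} = 2.335923.
Margin = t* × SE = 2.335923 × 0.0170012 = 0.03971.
CI: 0.144 ± 0.03971 → (0.104, 0.184).
With 98% confidence, each one-unit increase in patient age is associated with a change of between 0.104 and 0.184 days in hospital length of stay.

(0.104, 0.184)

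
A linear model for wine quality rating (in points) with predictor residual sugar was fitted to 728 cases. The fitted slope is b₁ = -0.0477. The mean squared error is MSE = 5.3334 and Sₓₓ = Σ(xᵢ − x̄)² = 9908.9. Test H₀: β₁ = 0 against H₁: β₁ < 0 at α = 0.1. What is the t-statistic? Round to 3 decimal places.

t = -2.056

SE(b₁) = √(MSE/Sₓₓ) = √(5.3334/9908.9) = 0.0232001.
t = -0.0477 / 0.0232001 = -2.056.
df = n − 2 = 726.
One-sided p ≈ 0.0201, which is < 0.1, so reject H₀.
There is evidence that the true slope on residual sugar is negative.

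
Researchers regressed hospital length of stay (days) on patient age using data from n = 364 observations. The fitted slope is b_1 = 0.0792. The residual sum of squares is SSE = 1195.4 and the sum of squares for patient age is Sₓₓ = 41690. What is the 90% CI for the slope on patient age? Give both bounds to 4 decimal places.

MSE = SSE/(n − 2) = 1195.4/362 = 3.30221.
SE(b_1) = √(MSE/Sₓₓ) = √(3.30221/41690) = 0.00889993.
df = n − 2 = 362.
t* = t_{0.05, 362} = 1.649074.
Margin = t* × SE = 1.649074 × 0.00889993 = 0.014677.
CI: 0.0792 ± 0.014677 → (0.0645, 0.0939).
With 90% confidence, each one-unit increase in patient age is associated with a change of between 0.0645 and 0.0939 days in hospital length of stay.

(0.0645, 0.0939)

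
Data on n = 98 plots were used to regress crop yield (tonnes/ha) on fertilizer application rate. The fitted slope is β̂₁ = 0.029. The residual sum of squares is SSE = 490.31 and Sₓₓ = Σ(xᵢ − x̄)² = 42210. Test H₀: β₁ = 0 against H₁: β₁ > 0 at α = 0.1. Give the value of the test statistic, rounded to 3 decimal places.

MSE = SSE/(n − 2) = 490.31/96 = 5.1074.
SE(β̂₁) = √(MSE/Sₓₓ) = √(5.1074/42210) = 0.011.
t = 0.029 / 0.011 = 2.636.
df = n − 2 = 96.
One-sided p ≈ 0.0049, which is < 0.1, so reject H₀.
There is evidence that the true slope on fertilizer application rate is positive.

t = 2.636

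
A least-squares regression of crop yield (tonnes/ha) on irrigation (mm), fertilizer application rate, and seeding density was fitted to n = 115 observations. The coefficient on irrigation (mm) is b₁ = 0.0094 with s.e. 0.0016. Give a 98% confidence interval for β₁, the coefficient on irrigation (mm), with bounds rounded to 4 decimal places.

(0.0056, 0.0132)

df = n − k − 1 = 115 − 3 − 1 = 111.
t* = t_{0.01, 111} = 2.360412.
Margin = t* × SE = 2.360412 × 0.0016 = 0.003777.
CI: 0.0094 ± 0.003777 → (0.0056, 0.0132).
With 98% confidence, each one-unit increase in irrigation (mm) is associated with a change of between 0.0056 and 0.0132 tonnes/ha in crop yield, holding the other predictors fixed.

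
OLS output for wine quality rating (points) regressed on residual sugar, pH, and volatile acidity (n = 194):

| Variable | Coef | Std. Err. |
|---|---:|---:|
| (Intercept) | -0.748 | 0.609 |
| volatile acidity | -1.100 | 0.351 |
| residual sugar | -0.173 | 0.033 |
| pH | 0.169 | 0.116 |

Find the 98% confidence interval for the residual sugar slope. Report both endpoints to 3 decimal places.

Read off: b = -0.173, SE = 0.033 for residual sugar.
df = n − k − 1 = 194 − 3 − 1 = 190.
t* = t_{0.01, 190} = 2.346134.
Margin = t* × SE = 2.346134 × 0.033 = 0.07742.
CI: -0.173 ± 0.07742 → (-0.250, -0.096).

(-0.250, -0.096)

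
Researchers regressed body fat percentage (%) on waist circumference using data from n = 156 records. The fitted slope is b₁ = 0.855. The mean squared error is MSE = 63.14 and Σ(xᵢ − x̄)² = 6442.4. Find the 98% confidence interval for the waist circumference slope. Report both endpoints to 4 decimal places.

(0.6223, 1.0877)

SE(b₁) = √(MSE/Sₓₓ) = √(63.14/6442.4) = 0.0989985.
df = n − 2 = 154.
t* = t_{0.01, 154} = 2.350806.
Margin = t* × SE = 2.350806 × 0.0989985 = 0.232726.
CI: 0.855 ± 0.232726 → (0.6223, 1.0877).
With 98% confidence, each one-unit increase in waist circumference is associated with a change of between 0.6223 and 1.0877 % in body fat percentage.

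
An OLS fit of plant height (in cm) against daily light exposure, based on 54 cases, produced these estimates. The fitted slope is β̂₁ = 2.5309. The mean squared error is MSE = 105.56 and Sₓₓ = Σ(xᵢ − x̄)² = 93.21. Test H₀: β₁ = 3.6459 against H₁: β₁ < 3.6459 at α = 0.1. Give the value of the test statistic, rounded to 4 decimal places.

SE(β̂₁) = √(MSE/Sₓₓ) = √(105.56/93.21) = 1.06419.
t = (2.5309 − 3.6459) / 1.06419 = -1.0477.
df = n − 2 = 52.
One-sided p ≈ 0.1498, which is ≥ 0.1, so fail to reject H₀.
The data do not give significant evidence that the true slope on daily light exposure is below 3.6459 cm per unit.

t = -1.0477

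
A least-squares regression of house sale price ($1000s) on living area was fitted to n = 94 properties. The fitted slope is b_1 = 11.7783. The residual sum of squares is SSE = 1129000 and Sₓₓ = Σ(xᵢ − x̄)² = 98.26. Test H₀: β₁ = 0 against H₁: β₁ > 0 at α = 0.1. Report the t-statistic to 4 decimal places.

t = 1.0539

MSE = SSE/(n − 2) = 1129000/92 = 12271.7.
SE(b_1) = √(MSE/Sₓₓ) = √(12271.7/98.26) = 11.1754.
t = 11.7783 / 11.1754 = 1.0539.
df = n − 2 = 92.
One-sided p ≈ 0.1473, which is ≥ 0.1, so fail to reject H₀.
The data do not give significant evidence that the true slope on living area is positive.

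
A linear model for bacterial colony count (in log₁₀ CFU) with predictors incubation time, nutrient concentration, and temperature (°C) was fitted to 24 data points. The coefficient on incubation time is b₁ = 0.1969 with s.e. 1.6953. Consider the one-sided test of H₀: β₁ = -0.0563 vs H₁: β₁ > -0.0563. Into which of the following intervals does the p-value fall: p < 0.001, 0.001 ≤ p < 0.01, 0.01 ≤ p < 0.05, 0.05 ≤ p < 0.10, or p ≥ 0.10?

p ≥ 0.10

t = (0.1969 − (-0.0563)) / 1.6953 = 0.149.
df = n − k − 1 = 24 − 3 − 1 = 20.
One-sided p = P(T_{20} > t) ≈ 0.4414.
So p ≥ 0.10.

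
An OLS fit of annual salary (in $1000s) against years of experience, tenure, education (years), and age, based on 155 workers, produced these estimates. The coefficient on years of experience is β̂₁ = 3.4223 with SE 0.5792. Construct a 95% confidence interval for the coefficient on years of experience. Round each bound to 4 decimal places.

df = n − k − 1 = 155 − 4 − 1 = 150.
t* = t_{0.025, 150} = 1.975905.
Margin = t* × SE = 1.975905 × 0.5792 = 1.144444.
CI: 3.4223 ± 1.144444 → (2.2779, 4.5667).
With 95% confidence, each one-unit increase in years of experience is associated with a change of between 2.2779 and 4.5667 $1000s in annual salary, holding the other predictors fixed.

(2.2779, 4.5667)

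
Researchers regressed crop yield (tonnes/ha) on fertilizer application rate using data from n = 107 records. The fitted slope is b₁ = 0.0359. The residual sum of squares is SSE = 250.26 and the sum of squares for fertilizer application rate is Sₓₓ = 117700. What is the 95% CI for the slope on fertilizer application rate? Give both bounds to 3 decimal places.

(0.027, 0.045)

MSE = SSE/(n − 2) = 250.26/105 = 2.38343.
SE(b₁) = √(MSE/Sₓₓ) = √(2.38343/117700) = 0.0045.
df = n − 2 = 105.
t* = t_{0.025, 105} = 1.982815.
Margin = t* × SE = 1.982815 × 0.0045 = 0.00892.
CI: 0.0359 ± 0.00892 → (0.027, 0.045).
With 95% confidence, each one-unit increase in fertilizer application rate is associated with a change of between 0.027 and 0.045 tonnes/ha in crop yield.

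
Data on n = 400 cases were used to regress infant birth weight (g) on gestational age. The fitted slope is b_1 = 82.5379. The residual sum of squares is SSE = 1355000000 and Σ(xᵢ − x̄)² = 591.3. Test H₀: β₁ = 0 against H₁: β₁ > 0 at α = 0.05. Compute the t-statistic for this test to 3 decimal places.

t = 1.088

MSE = SSE/(n − 2) = 1355000000/398 = 3.40452e+06.
SE(b_1) = √(MSE/Sₓₓ) = √(3.40452e+06/591.3) = 75.8794.
t = 82.5379 / 75.8794 = 1.088.
df = n − 2 = 398.
One-sided p ≈ 0.1387, which is ≥ 0.05, so fail to reject H₀.
The data do not give significant evidence that the true slope on gestational age is positive.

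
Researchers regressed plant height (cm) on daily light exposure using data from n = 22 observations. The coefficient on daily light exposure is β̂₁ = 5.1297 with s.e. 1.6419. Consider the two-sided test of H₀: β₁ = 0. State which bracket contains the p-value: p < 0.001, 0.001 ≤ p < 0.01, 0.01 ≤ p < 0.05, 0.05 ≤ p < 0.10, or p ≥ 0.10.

t = 5.1297 / 1.6419 = 3.124.
df = n − 2 = 22 − 2 = 20.
Two-sided p = 2·P(T_{20} > |t|) ≈ 0.0053.
So 0.001 ≤ p < 0.01.

0.001 ≤ p < 0.01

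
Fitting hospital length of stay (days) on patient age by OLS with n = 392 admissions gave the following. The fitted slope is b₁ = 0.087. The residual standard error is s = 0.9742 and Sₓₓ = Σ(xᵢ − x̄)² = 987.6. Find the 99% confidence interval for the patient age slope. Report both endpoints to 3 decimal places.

SE(b₁) = s/√Sₓₓ = 0.9742/√987.6 = 0.0309997.
df = n − 2 = 390.
t* = t_{0.005, 390} = 2.588494.
Margin = t* × SE = 2.588494 × 0.0309997 = 0.08024.
CI: 0.087 ± 0.08024 → (0.007, 0.167).
With 99% confidence, each one-unit increase in patient age is associated with a change of between 0.007 and 0.167 days in hospital length of stay.

(0.007, 0.167)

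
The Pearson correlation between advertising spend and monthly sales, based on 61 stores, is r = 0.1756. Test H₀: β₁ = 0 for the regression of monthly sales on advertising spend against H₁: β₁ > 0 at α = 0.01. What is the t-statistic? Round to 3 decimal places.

t = r·√(n − 2)/√(1 − r²) = 0.1756·√59/√0.969165 = 1.370.
df = n − 2 = 59.
One-sided p ≈ 0.0879, which is ≥ 0.01, so fail to reject H₀.
The data do not give significant evidence of a linear association between advertising spend and monthly sales.

t = 1.370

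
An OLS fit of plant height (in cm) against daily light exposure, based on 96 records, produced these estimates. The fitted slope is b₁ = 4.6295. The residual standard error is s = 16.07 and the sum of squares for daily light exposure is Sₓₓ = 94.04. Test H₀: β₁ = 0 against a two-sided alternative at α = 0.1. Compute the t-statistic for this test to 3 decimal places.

t = 2.794

SE(b₁) = s/√Sₓₓ = 16.07/√94.04 = 1.65714.
t = 4.6295 / 1.65714 = 2.794.
df = n − 2 = 94.
Two-sided p ≈ 0.0063, which is < 0.1, so reject H₀.
There is evidence that daily light exposure is associated with plant height.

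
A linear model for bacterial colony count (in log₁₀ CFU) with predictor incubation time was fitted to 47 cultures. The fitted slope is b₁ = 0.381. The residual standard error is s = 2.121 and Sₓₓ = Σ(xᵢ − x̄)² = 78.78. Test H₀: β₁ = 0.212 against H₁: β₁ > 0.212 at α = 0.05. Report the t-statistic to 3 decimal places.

t = 0.707

SE(b₁) = s/√Sₓₓ = 2.121/√78.78 = 0.238964.
t = (0.381 − 0.212) / 0.238964 = 0.707.
df = n − 2 = 45.
One-sided p ≈ 0.2415, which is ≥ 0.05, so fail to reject H₀.
The data do not give significant evidence that the true slope on incubation time exceeds 0.212 log₁₀ CFU per unit.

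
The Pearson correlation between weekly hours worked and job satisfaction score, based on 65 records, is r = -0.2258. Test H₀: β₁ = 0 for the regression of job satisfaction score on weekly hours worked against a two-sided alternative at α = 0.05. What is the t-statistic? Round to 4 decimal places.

t = -1.8397

t = r·√(n − 2)/√(1 − r²) = -0.2258·√63/√0.949014 = -1.8397.
df = n − 2 = 63.
Two-sided p ≈ 0.0705, which is ≥ 0.05, so fail to reject H₀.
The data do not give significant evidence of a linear association between weekly hours worked and job satisfaction score.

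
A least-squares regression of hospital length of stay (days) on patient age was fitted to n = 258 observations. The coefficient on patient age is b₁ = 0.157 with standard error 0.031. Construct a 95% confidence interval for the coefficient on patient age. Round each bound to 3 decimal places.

df = n − 2 = 258 − 2 = 256.
t* = t_{0.025, 256} = 1.969274.
Margin = t* × SE = 1.969274 × 0.031 = 0.06105.
CI: 0.157 ± 0.06105 → (0.096, 0.218).
With 95% confidence, each one-unit increase in patient age is associated with a change of between 0.096 and 0.218 days in hospital length of stay.

(0.096, 0.218)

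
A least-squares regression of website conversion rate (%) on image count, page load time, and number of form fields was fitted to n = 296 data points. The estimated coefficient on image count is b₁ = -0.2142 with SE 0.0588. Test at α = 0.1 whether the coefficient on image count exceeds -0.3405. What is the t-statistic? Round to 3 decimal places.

t = 2.148

H₀: β₁ = -0.3405 vs H₁: β₁ > -0.3405.
t = (b₁ − β₁⁰)/SE = (-0.2142 − (-0.3405)) / 0.0588 = 2.148.
df = n − k − 1 = 296 − 3 − 1 = 292.
One-sided p ≈ 0.0163, which is < 0.1, so reject H₀.
There is evidence that the true slope on image count exceeds -0.3405 % per unit, holding the other predictors fixed.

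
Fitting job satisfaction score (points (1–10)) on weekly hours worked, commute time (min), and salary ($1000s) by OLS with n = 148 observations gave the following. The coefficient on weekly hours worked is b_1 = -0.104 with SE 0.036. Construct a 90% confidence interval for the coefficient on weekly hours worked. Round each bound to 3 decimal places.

(-0.164, -0.044)

df = n − k − 1 = 148 − 3 − 1 = 144.
t* = t_{0.05, 144} = 1.655504.
Margin = t* × SE = 1.655504 × 0.036 = 0.05960.
CI: -0.104 ± 0.05960 → (-0.164, -0.044).
With 90% confidence, each one-unit increase in weekly hours worked is associated with a change of between -0.164 and -0.044 points (1–10) in job satisfaction score, holding the other predictors fixed.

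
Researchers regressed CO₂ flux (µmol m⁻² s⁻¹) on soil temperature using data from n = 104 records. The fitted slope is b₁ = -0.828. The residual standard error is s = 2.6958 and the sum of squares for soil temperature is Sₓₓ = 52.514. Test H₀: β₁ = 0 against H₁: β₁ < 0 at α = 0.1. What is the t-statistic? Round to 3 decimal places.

SE(b₁) = s/√Sₓₓ = 2.6958/√52.514 = 0.372006.
t = -0.828 / 0.372006 = -2.226.
df = n − 2 = 102.
One-sided p ≈ 0.0141, which is < 0.1, so reject H₀.
There is evidence that the true slope on soil temperature is negative.

t = -2.226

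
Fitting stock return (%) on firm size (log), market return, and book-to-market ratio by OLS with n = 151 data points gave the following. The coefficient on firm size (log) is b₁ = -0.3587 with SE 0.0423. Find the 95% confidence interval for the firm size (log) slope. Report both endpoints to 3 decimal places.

df = n − k − 1 = 151 − 3 − 1 = 147.
t* = t_{0.025, 147} = 1.976233.
Margin = t* × SE = 1.976233 × 0.0423 = 0.08359.
CI: -0.3587 ± 0.08359 → (-0.442, -0.275).
With 95% confidence, each one-unit increase in firm size (log) is associated with a change of between -0.442 and -0.275 % in stock return, holding the other predictors fixed.

(-0.442, -0.275)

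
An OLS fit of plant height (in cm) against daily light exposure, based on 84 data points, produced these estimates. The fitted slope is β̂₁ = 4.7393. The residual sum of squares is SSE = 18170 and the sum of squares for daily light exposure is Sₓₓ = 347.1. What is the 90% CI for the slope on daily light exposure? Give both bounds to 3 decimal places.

MSE = SSE/(n − 2) = 18170/82 = 221.585.
SE(β̂₁) = √(MSE/Sₓₓ) = √(221.585/347.1) = 0.798993.
df = n − 2 = 82.
t* = t_{0.05, 82} = 1.663649.
Margin = t* × SE = 1.663649 × 0.798993 = 1.32924.
CI: 4.7393 ± 1.32924 → (3.410, 6.069).
With 90% confidence, each one-unit increase in daily light exposure is associated with a change of between 3.410 and 6.069 cm in plant height.

(3.410, 6.069)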